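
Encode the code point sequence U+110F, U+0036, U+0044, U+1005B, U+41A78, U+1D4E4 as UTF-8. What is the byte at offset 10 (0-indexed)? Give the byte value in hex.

U+110F → 3-byte form E1 84 8F at offsets 0–2.
U+0036 → 1-byte form 36 at offsets 3–3.
U+0044 → 1-byte form 44 at offsets 4–4.
U+1005B → 4-byte form F0 90 81 9B at offsets 5–8.
U+41A78 → 4-byte form F1 81 A9 B8 at offsets 9–12.
Offset 10 falls in char 5's range; it's byte 2 of F1 81 A9 B8 = 0x81.

0x81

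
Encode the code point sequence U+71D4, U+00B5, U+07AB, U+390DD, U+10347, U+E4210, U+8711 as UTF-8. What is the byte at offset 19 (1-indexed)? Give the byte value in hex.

0x90

1-indexed offset 19 is 0-indexed offset 18.
U+71D4 → 3-byte form E7 87 94 at offsets 0–2.
U+00B5 → 2-byte form C2 B5 at offsets 3–4.
U+07AB → 2-byte form DE AB at offsets 5–6.
U+390DD → 4-byte form F0 B9 83 9D at offsets 7–10.
U+10347 → 4-byte form F0 90 8D 87 at offsets 11–14.
U+E4210 → 4-byte form F3 A4 88 90 at offsets 15–18.
Offset 18 falls in char 6's range; it's byte 4 of F3 A4 88 90 = 0x90.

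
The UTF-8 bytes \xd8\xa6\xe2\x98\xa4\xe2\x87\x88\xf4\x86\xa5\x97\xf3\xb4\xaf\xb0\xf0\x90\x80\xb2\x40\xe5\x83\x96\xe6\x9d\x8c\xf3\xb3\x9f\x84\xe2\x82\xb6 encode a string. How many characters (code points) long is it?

11

Byte at offset 0: 0xD8 = 11011000 → 2-byte char (#1). Advance 2.
Byte at offset 2: 0xE2 = 11100010 → 3-byte char (#2). Advance 3.
Byte at offset 5: 0xE2 = 11100010 → 3-byte char (#3). Advance 3.
Byte at offset 8: 0xF4 = 11110100 → 4-byte char (#4). Advance 4.
Byte at offset 12: 0xF3 = 11110011 → 4-byte char (#5). Advance 4.
Byte at offset 16: 0xF0 = 11110000 → 4-byte char (#6). Advance 4.
Byte at offset 20: 0x40 = 01000000 → 1-byte char (#7). Advance 1.
Byte at offset 21: 0xE5 = 11100101 → 3-byte char (#8). Advance 3.
Byte at offset 24: 0xE6 = 11100110 → 3-byte char (#9). Advance 3.
Byte at offset 27: 0xF3 = 11110011 → 4-byte char (#10). Advance 4.
Byte at offset 31: 0xE2 = 11100010 → 3-byte char (#11). Advance 3.
Reached end at offset 34 after 11 code points.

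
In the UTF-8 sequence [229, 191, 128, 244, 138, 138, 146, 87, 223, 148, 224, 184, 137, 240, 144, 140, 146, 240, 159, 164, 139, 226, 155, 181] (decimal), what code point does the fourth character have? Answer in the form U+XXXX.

U+07D4

Offset 0: leading byte 0xE5 = 11100101 → 3-byte char #1 = E5 BF 80.
Offset 3: leading byte 0xF4 = 11110100 → 4-byte char #2 = F4 8A 8A 92.
Offset 7: leading byte 0x57 = 01010111 → 1-byte char #3 = 57.
Offset 8: leading byte 0xDF = 11011111 → 2-byte char #4 = DF 94.
Leading byte 0xDF = 11011111 matches 110xxxxx → 2-byte sequence.
Byte 1: 0xDF = 11011111, payload 11111 (5 bits).
Byte 2: 0x94 = 10010100 (10xxxxxx ✓), payload 010100.
Concatenate: 11111010100 = 0x7D4 (11 bits → U+07D4).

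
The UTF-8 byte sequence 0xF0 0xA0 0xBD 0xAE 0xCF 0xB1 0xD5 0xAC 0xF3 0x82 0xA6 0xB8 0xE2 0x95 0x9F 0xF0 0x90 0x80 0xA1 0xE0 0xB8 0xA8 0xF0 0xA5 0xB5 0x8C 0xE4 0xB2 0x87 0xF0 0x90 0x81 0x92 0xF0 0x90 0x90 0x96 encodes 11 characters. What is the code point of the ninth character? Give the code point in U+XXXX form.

Offset 0: leading byte 0xF0 = 11110000 → 4-byte char #1 = F0 A0 BD AE.
Offset 4: leading byte 0xCF = 11001111 → 2-byte char #2 = CF B1.
Offset 6: leading byte 0xD5 = 11010101 → 2-byte char #3 = D5 AC.
Offset 8: leading byte 0xF3 = 11110011 → 4-byte char #4 = F3 82 A6 B8.
Offset 12: leading byte 0xE2 = 11100010 → 3-byte char #5 = E2 95 9F.
Offset 15: leading byte 0xF0 = 11110000 → 4-byte char #6 = F0 90 80 A1.
Offset 19: leading byte 0xE0 = 11100000 → 3-byte char #7 = E0 B8 A8.
Offset 22: leading byte 0xF0 = 11110000 → 4-byte char #8 = F0 A5 B5 8C.
Offset 26: leading byte 0xE4 = 11100100 → 3-byte char #9 = E4 B2 87.
Leading byte 0xE4 = 11100100 matches 1110xxxx → 3-byte sequence.
Byte 1: 0xE4 = 11100100, payload 0100 (4 bits).
Byte 2: 0xB2 = 10110010 (10xxxxxx ✓), payload 110010.
Byte 3: 0x87 = 10000111 (10xxxxxx ✓), payload 000111.
Concatenate: 0100110010000111 = 0x4C87 (16 bits → U+4C87).

U+4C87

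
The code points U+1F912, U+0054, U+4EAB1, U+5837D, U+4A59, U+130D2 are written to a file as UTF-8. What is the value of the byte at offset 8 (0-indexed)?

0xB1

U+1F912 → 4-byte form F0 9F A4 92 at offsets 0–3.
U+0054 → 1-byte form 54 at offsets 4–4.
U+4EAB1 → 4-byte form F1 8E AA B1 at offsets 5–8.
Offset 8 falls in char 3's range; it's byte 4 of F1 8E AA B1 = 0xB1.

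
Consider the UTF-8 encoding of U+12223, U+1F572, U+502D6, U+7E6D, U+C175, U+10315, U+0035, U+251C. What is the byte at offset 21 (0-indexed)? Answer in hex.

0x95

U+12223 → 4-byte form F0 92 88 A3 at offsets 0–3.
U+1F572 → 4-byte form F0 9F 95 B2 at offsets 4–7.
U+502D6 → 4-byte form F1 90 8B 96 at offsets 8–11.
U+7E6D → 3-byte form E7 B9 AD at offsets 12–14.
U+C175 → 3-byte form EC 85 B5 at offsets 15–17.
U+10315 → 4-byte form F0 90 8C 95 at offsets 18–21.
Offset 21 falls in char 6's range; it's byte 4 of F0 90 8C 95 = 0x95.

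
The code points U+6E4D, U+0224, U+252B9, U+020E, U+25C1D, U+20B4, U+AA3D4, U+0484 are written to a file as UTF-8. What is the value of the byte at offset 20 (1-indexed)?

1-indexed offset 20 is 0-indexed offset 19.
U+6E4D → 3-byte form E6 B9 8D at offsets 0–2.
U+0224 → 2-byte form C8 A4 at offsets 3–4.
U+252B9 → 4-byte form F0 A5 8A B9 at offsets 5–8.
U+020E → 2-byte form C8 8E at offsets 9–10.
U+25C1D → 4-byte form F0 A5 B0 9D at offsets 11–14.
U+20B4 → 3-byte form E2 82 B4 at offsets 15–17.
U+AA3D4 → 4-byte form F2 AA 8F 94 at offsets 18–21.
Offset 19 falls in char 7's range; it's byte 2 of F2 AA 8F 94 = 0xAA.

0xAA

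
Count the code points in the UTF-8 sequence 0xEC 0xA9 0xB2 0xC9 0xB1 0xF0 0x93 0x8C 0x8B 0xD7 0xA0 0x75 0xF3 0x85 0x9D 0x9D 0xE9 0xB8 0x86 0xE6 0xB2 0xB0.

8

Byte at offset 0: 0xEC = 11101100 → 3-byte char (#1). Advance 3.
Byte at offset 3: 0xC9 = 11001001 → 2-byte char (#2). Advance 2.
Byte at offset 5: 0xF0 = 11110000 → 4-byte char (#3). Advance 4.
Byte at offset 9: 0xD7 = 11010111 → 2-byte char (#4). Advance 2.
Byte at offset 11: 0x75 = 01110101 → 1-byte char (#5). Advance 1.
Byte at offset 12: 0xF3 = 11110011 → 4-byte char (#6). Advance 4.
Byte at offset 16: 0xE9 = 11101001 → 3-byte char (#7). Advance 3.
Byte at offset 19: 0xE6 = 11100110 → 3-byte char (#8). Advance 3.
Reached end at offset 22 after 8 code points.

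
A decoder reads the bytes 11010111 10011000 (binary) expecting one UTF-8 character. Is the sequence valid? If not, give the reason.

Leading byte 0xD7 = 11010111 → 2-byte form.
Continuation bytes 0x98=10011000 all match 10xxxxxx.
Decoded value 0x5D8 is ≥ 0x80 (shortest form) and not a surrogate.

valid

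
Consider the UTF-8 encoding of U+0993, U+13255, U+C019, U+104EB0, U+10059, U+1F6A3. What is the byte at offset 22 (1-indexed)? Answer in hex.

0xA3

1-indexed offset 22 is 0-indexed offset 21.
U+0993 → 3-byte form E0 A6 93 at offsets 0–2.
U+13255 → 4-byte form F0 93 89 95 at offsets 3–6.
U+C019 → 3-byte form EC 80 99 at offsets 7–9.
U+104EB0 → 4-byte form F4 84 BA B0 at offsets 10–13.
U+10059 → 4-byte form F0 90 81 99 at offsets 14–17.
U+1F6A3 → 4-byte form F0 9F 9A A3 at offsets 18–21.
Offset 21 falls in char 6's range; it's byte 4 of F0 9F 9A A3 = 0xA3.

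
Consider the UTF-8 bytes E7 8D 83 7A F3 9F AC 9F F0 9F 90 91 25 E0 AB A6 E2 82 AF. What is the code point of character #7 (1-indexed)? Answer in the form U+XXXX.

U+20AF

Offset 0: leading byte 0xE7 = 11100111 → 3-byte char #1 = E7 8D 83.
Offset 3: leading byte 0x7A = 01111010 → 1-byte char #2 = 7A.
Offset 4: leading byte 0xF3 = 11110011 → 4-byte char #3 = F3 9F AC 9F.
Offset 8: leading byte 0xF0 = 11110000 → 4-byte char #4 = F0 9F 90 91.
Offset 12: leading byte 0x25 = 00100101 → 1-byte char #5 = 25.
Offset 13: leading byte 0xE0 = 11100000 → 3-byte char #6 = E0 AB A6.
Offset 16: leading byte 0xE2 = 11100010 → 3-byte char #7 = E2 82 AF.
Leading byte 0xE2 = 11100010 matches 1110xxxx → 3-byte sequence.
Byte 1: 0xE2 = 11100010, payload 0010 (4 bits).
Byte 2: 0x82 = 10000010 (10xxxxxx ✓), payload 000010.
Byte 3: 0xAF = 10101111 (10xxxxxx ✓), payload 101111.
Concatenate: 0010000010101111 = 0x20AF (16 bits → U+20AF).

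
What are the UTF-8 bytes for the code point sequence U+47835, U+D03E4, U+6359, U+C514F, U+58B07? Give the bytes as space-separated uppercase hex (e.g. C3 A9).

F1 87 A0 B5 F3 90 8F A4 E6 8D 99 F3 85 85 8F F1 98 AC 87

U+47835: 4-byte form → F1 87 A0 B5.
U+D03E4: 4-byte form → F3 90 8F A4.
U+6359: 3-byte form → E6 8D 99.
U+C514F: 4-byte form → F3 85 85 8F.
U+58B07: 4-byte form → F1 98 AC 87.
Concatenated (19 bytes): F1 87 A0 B5 F3 90 8F A4 E6 8D 99 F3 85 85 8F F1 98 AC 87.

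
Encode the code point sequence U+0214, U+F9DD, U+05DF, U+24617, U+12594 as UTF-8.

C8 94 EF A7 9D D7 9F F0 A4 98 97 F0 92 96 94

U+0214: 2-byte form → C8 94.
U+F9DD: 3-byte form → EF A7 9D.
U+05DF: 2-byte form → D7 9F.
U+24617: 4-byte form → F0 A4 98 97.
U+12594: 4-byte form → F0 92 96 94.
Concatenated (15 bytes): C8 94 EF A7 9D D7 9F F0 A4 98 97 F0 92 96 94.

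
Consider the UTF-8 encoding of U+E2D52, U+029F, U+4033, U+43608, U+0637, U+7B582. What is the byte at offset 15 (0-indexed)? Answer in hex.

U+E2D52 → 4-byte form F3 A2 B5 92 at offsets 0–3.
U+029F → 2-byte form CA 9F at offsets 4–5.
U+4033 → 3-byte form E4 80 B3 at offsets 6–8.
U+43608 → 4-byte form F1 83 98 88 at offsets 9–12.
U+0637 → 2-byte form D8 B7 at offsets 13–14.
U+7B582 → 4-byte form F1 BB 96 82 at offsets 15–18.
Offset 15 falls in char 6's range; it's byte 1 of F1 BB 96 82 = 0xF1.

0xF1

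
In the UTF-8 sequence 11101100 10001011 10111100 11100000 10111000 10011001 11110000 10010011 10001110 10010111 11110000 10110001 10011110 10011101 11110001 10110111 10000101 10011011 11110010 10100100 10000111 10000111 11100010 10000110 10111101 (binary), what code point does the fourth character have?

Offset 0: leading byte 0xEC = 11101100 → 3-byte char #1 = EC 8B BC.
Offset 3: leading byte 0xE0 = 11100000 → 3-byte char #2 = E0 B8 99.
Offset 6: leading byte 0xF0 = 11110000 → 4-byte char #3 = F0 93 8E 97.
Offset 10: leading byte 0xF0 = 11110000 → 4-byte char #4 = F0 B1 9E 9D.
Leading byte 0xF0 = 11110000 matches 11110xxx → 4-byte sequence.
Byte 1: 0xF0 = 11110000, payload 000 (3 bits).
Byte 2: 0xB1 = 10110001 (10xxxxxx ✓), payload 110001.
Byte 3: 0x9E = 10011110 (10xxxxxx ✓), payload 011110.
Byte 4: 0x9D = 10011101 (10xxxxxx ✓), payload 011101.
Concatenate: 000110001011110011101 = 0x3179D (21 bits → U+3179D).

U+3179D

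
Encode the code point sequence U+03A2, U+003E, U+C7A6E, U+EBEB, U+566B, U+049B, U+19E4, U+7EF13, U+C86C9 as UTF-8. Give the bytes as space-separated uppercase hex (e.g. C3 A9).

U+03A2: 2-byte form → CE A2.
U+003E: 1-byte form → 3E.
U+C7A6E: 4-byte form → F3 87 A9 AE.
U+EBEB: 3-byte form → EE AF AB.
U+566B: 3-byte form → E5 99 AB.
U+049B: 2-byte form → D2 9B.
U+19E4: 3-byte form → E1 A7 A4.
U+7EF13: 4-byte form → F1 BE BC 93.
U+C86C9: 4-byte form → F3 88 9B 89.
Concatenated (26 bytes): CE A2 3E F3 87 A9 AE EE AF AB E5 99 AB D2 9B E1 A7 A4 F1 BE BC 93 F3 88 9B 89.

CE A2 3E F3 87 A9 AE EE AF AB E5 99 AB D2 9B E1 A7 A4 F1 BE BC 93 F3 88 9B 89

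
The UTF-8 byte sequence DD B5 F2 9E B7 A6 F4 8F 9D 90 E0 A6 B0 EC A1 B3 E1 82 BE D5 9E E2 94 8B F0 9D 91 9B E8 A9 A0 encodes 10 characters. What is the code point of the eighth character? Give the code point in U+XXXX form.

Offset 0: leading byte 0xDD = 11011101 → 2-byte char #1 = DD B5.
Offset 2: leading byte 0xF2 = 11110010 → 4-byte char #2 = F2 9E B7 A6.
Offset 6: leading byte 0xF4 = 11110100 → 4-byte char #3 = F4 8F 9D 90.
Offset 10: leading byte 0xE0 = 11100000 → 3-byte char #4 = E0 A6 B0.
Offset 13: leading byte 0xEC = 11101100 → 3-byte char #5 = EC A1 B3.
Offset 16: leading byte 0xE1 = 11100001 → 3-byte char #6 = E1 82 BE.
Offset 19: leading byte 0xD5 = 11010101 → 2-byte char #7 = D5 9E.
Offset 21: leading byte 0xE2 = 11100010 → 3-byte char #8 = E2 94 8B.
Leading byte 0xE2 = 11100010 matches 1110xxxx → 3-byte sequence.
Byte 1: 0xE2 = 11100010, payload 0010 (4 bits).
Byte 2: 0x94 = 10010100 (10xxxxxx ✓), payload 010100.
Byte 3: 0x8B = 10001011 (10xxxxxx ✓), payload 001011.
Concatenate: 0010010100001011 = 0x250B (16 bits → U+250B).

U+250B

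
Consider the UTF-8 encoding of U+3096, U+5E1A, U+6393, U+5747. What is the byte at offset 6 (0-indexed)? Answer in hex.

0xE6

U+3096 → 3-byte form E3 82 96 at offsets 0–2.
U+5E1A → 3-byte form E5 B8 9A at offsets 3–5.
U+6393 → 3-byte form E6 8E 93 at offsets 6–8.
Offset 6 falls in char 3's range; it's byte 1 of E6 8E 93 = 0xE6.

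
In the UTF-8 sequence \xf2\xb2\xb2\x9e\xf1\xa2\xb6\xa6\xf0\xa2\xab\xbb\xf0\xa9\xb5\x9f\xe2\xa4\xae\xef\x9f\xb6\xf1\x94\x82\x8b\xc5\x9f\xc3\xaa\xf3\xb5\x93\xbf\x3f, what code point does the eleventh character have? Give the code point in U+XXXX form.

U+003F

Offset 0: leading byte 0xF2 = 11110010 → 4-byte char #1 = F2 B2 B2 9E.
Offset 4: leading byte 0xF1 = 11110001 → 4-byte char #2 = F1 A2 B6 A6.
Offset 8: leading byte 0xF0 = 11110000 → 4-byte char #3 = F0 A2 AB BB.
Offset 12: leading byte 0xF0 = 11110000 → 4-byte char #4 = F0 A9 B5 9F.
Offset 16: leading byte 0xE2 = 11100010 → 3-byte char #5 = E2 A4 AE.
Offset 19: leading byte 0xEF = 11101111 → 3-byte char #6 = EF 9F B6.
Offset 22: leading byte 0xF1 = 11110001 → 4-byte char #7 = F1 94 82 8B.
Offset 26: leading byte 0xC5 = 11000101 → 2-byte char #8 = C5 9F.
Offset 28: leading byte 0xC3 = 11000011 → 2-byte char #9 = C3 AA.
Offset 30: leading byte 0xF3 = 11110011 → 4-byte char #10 = F3 B5 93 BF.
Offset 34: leading byte 0x3F = 00111111 → 1-byte char #11 = 3F.
Leading byte 0x3F = 00111111 matches 0xxxxxxx → 1-byte sequence.
Byte 1: 0x3F = 00111111, payload 0111111 (7 bits).
Concatenate: 0111111 = 0x3F (7 bits → U+003F).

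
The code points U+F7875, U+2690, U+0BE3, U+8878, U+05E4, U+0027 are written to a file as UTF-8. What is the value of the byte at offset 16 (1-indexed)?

0x27

1-indexed offset 16 is 0-indexed offset 15.
U+F7875 → 4-byte form F3 B7 A1 B5 at offsets 0–3.
U+2690 → 3-byte form E2 9A 90 at offsets 4–6.
U+0BE3 → 3-byte form E0 AF A3 at offsets 7–9.
U+8878 → 3-byte form E8 A1 B8 at offsets 10–12.
U+05E4 → 2-byte form D7 A4 at offsets 13–14.
U+0027 → 1-byte form 27 at offsets 15–15.
Offset 15 falls in char 6's range; it's byte 1 of 27 = 0x27.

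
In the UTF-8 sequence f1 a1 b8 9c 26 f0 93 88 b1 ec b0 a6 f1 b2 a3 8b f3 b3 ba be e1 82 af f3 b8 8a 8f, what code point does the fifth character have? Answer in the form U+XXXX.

Offset 0: leading byte 0xF1 = 11110001 → 4-byte char #1 = F1 A1 B8 9C.
Offset 4: leading byte 0x26 = 00100110 → 1-byte char #2 = 26.
Offset 5: leading byte 0xF0 = 11110000 → 4-byte char #3 = F0 93 88 B1.
Offset 9: leading byte 0xEC = 11101100 → 3-byte char #4 = EC B0 A6.
Offset 12: leading byte 0xF1 = 11110001 → 4-byte char #5 = F1 B2 A3 8B.
Leading byte 0xF1 = 11110001 matches 11110xxx → 4-byte sequence.
Byte 1: 0xF1 = 11110001, payload 001 (3 bits).
Byte 2: 0xB2 = 10110010 (10xxxxxx ✓), payload 110010.
Byte 3: 0xA3 = 10100011 (10xxxxxx ✓), payload 100011.
Byte 4: 0x8B = 10001011 (10xxxxxx ✓), payload 001011.
Concatenate: 001110010100011001011 = 0x728CB (21 bits → U+728CB).

U+728CB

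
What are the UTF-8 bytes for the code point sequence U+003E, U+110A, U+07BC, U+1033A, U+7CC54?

U+003E: 1-byte form → 3E.
U+110A: 3-byte form → E1 84 8A.
U+07BC: 2-byte form → DE BC.
U+1033A: 4-byte form → F0 90 8C BA.
U+7CC54: 4-byte form → F1 BC B1 94.
Concatenated (14 bytes): 3E E1 84 8A DE BC F0 90 8C BA F1 BC B1 94.

3E E1 84 8A DE BC F0 90 8C BA F1 BC B1 94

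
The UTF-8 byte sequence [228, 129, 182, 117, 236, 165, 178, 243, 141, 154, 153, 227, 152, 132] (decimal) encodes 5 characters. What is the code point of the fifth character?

Offset 0: leading byte 0xE4 = 11100100 → 3-byte char #1 = E4 81 B6.
Offset 3: leading byte 0x75 = 01110101 → 1-byte char #2 = 75.
Offset 4: leading byte 0xEC = 11101100 → 3-byte char #3 = EC A5 B2.
Offset 7: leading byte 0xF3 = 11110011 → 4-byte char #4 = F3 8D 9A 99.
Offset 11: leading byte 0xE3 = 11100011 → 3-byte char #5 = E3 98 84.
Leading byte 0xE3 = 11100011 matches 1110xxxx → 3-byte sequence.
Byte 1: 0xE3 = 11100011, payload 0011 (4 bits).
Byte 2: 0x98 = 10011000 (10xxxxxx ✓), payload 011000.
Byte 3: 0x84 = 10000100 (10xxxxxx ✓), payload 000100.
Concatenate: 0011011000000100 = 0x3604 (16 bits → U+3604).

U+3604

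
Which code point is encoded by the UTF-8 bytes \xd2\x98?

U+0498

Leading byte 0xD2 = 11010010 matches 110xxxxx → 2-byte sequence.
Byte 1: 0xD2 = 11010010, payload 10010 (5 bits).
Byte 2: 0x98 = 10011000 (10xxxxxx ✓), payload 011000.
Concatenate: 10010011000 = 0x498 (11 bits → U+0498).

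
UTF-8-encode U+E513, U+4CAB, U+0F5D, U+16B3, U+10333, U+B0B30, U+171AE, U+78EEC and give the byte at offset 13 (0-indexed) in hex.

0x90

U+E513 → 3-byte form EE 94 93 at offsets 0–2.
U+4CAB → 3-byte form E4 B2 AB at offsets 3–5.
U+0F5D → 3-byte form E0 BD 9D at offsets 6–8.
U+16B3 → 3-byte form E1 9A B3 at offsets 9–11.
U+10333 → 4-byte form F0 90 8C B3 at offsets 12–15.
Offset 13 falls in char 5's range; it's byte 2 of F0 90 8C B3 = 0x90.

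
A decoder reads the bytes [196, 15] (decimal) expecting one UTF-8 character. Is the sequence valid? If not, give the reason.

invalid (non-continuation byte where continuation expected)

Leading byte 0xC4 = 11000100 → 2-byte form.
Byte 2 is 0x0F = 00001111, which is not 10xxxxxx — expected a continuation byte.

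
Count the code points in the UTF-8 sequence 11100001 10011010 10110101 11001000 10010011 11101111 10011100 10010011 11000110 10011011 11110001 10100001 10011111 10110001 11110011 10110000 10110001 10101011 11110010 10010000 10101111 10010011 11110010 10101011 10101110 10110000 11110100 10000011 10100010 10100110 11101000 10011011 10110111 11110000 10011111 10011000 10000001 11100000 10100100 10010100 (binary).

12

Byte at offset 0: 0xE1 = 11100001 → 3-byte char (#1). Advance 3.
Byte at offset 3: 0xC8 = 11001000 → 2-byte char (#2). Advance 2.
Byte at offset 5: 0xEF = 11101111 → 3-byte char (#3). Advance 3.
Byte at offset 8: 0xC6 = 11000110 → 2-byte char (#4). Advance 2.
Byte at offset 10: 0xF1 = 11110001 → 4-byte char (#5). Advance 4.
Byte at offset 14: 0xF3 = 11110011 → 4-byte char (#6). Advance 4.
Byte at offset 18: 0xF2 = 11110010 → 4-byte char (#7). Advance 4.
Byte at offset 22: 0xF2 = 11110010 → 4-byte char (#8). Advance 4.
Byte at offset 26: 0xF4 = 11110100 → 4-byte char (#9). Advance 4.
Byte at offset 30: 0xE8 = 11101000 → 3-byte char (#10). Advance 3.
Byte at offset 33: 0xF0 = 11110000 → 4-byte char (#11). Advance 4.
Byte at offset 37: 0xE0 = 11100000 → 3-byte char (#12). Advance 3.
Reached end at offset 40 after 12 code points.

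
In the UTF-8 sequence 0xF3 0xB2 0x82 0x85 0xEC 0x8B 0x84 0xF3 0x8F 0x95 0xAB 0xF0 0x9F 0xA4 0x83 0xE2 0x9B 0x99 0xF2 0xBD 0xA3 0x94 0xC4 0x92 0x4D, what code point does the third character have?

U+CF56B

Offset 0: leading byte 0xF3 = 11110011 → 4-byte char #1 = F3 B2 82 85.
Offset 4: leading byte 0xEC = 11101100 → 3-byte char #2 = EC 8B 84.
Offset 7: leading byte 0xF3 = 11110011 → 4-byte char #3 = F3 8F 95 AB.
Leading byte 0xF3 = 11110011 matches 11110xxx → 4-byte sequence.
Byte 1: 0xF3 = 11110011, payload 011 (3 bits).
Byte 2: 0x8F = 10001111 (10xxxxxx ✓), payload 001111.
Byte 3: 0x95 = 10010101 (10xxxxxx ✓), payload 010101.
Byte 4: 0xAB = 10101011 (10xxxxxx ✓), payload 101011.
Concatenate: 011001111010101101011 = 0xCF56B (21 bits → U+CF56B).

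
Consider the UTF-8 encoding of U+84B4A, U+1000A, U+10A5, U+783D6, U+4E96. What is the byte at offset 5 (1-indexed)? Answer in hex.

1-indexed offset 5 is 0-indexed offset 4.
U+84B4A → 4-byte form F2 84 AD 8A at offsets 0–3.
U+1000A → 4-byte form F0 90 80 8A at offsets 4–7.
Offset 4 falls in char 2's range; it's byte 1 of F0 90 80 8A = 0xF0.

0xF0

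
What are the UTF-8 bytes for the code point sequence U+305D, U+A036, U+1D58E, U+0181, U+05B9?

U+305D: 3-byte form → E3 81 9D.
U+A036: 3-byte form → EA 80 B6.
U+1D58E: 4-byte form → F0 9D 96 8E.
U+0181: 2-byte form → C6 81.
U+05B9: 2-byte form → D6 B9.
Concatenated (14 bytes): E3 81 9D EA 80 B6 F0 9D 96 8E C6 81 D6 B9.

E3 81 9D EA 80 B6 F0 9D 96 8E C6 81 D6 B9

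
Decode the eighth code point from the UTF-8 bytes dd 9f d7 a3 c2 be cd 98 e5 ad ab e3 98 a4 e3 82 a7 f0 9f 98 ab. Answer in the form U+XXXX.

U+1F62B

Offset 0: leading byte 0xDD = 11011101 → 2-byte char #1 = DD 9F.
Offset 2: leading byte 0xD7 = 11010111 → 2-byte char #2 = D7 A3.
Offset 4: leading byte 0xC2 = 11000010 → 2-byte char #3 = C2 BE.
Offset 6: leading byte 0xCD = 11001101 → 2-byte char #4 = CD 98.
Offset 8: leading byte 0xE5 = 11100101 → 3-byte char #5 = E5 AD AB.
Offset 11: leading byte 0xE3 = 11100011 → 3-byte char #6 = E3 98 A4.
Offset 14: leading byte 0xE3 = 11100011 → 3-byte char #7 = E3 82 A7.
Offset 17: leading byte 0xF0 = 11110000 → 4-byte char #8 = F0 9F 98 AB.
Leading byte 0xF0 = 11110000 matches 11110xxx → 4-byte sequence.
Byte 1: 0xF0 = 11110000, payload 000 (3 bits).
Byte 2: 0x9F = 10011111 (10xxxxxx ✓), payload 011111.
Byte 3: 0x98 = 10011000 (10xxxxxx ✓), payload 011000.
Byte 4: 0xAB = 10101011 (10xxxxxx ✓), payload 101011.
Concatenate: 000011111011000101011 = 0x1F62B (21 bits → U+1F62B).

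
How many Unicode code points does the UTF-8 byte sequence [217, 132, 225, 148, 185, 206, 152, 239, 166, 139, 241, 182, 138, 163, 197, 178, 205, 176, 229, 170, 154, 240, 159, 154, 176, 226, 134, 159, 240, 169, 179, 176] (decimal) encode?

11

Byte at offset 0: 0xD9 = 11011001 → 2-byte char (#1). Advance 2.
Byte at offset 2: 0xE1 = 11100001 → 3-byte char (#2). Advance 3.
Byte at offset 5: 0xCE = 11001110 → 2-byte char (#3). Advance 2.
Byte at offset 7: 0xEF = 11101111 → 3-byte char (#4). Advance 3.
Byte at offset 10: 0xF1 = 11110001 → 4-byte char (#5). Advance 4.
Byte at offset 14: 0xC5 = 11000101 → 2-byte char (#6). Advance 2.
Byte at offset 16: 0xCD = 11001101 → 2-byte char (#7). Advance 2.
Byte at offset 18: 0xE5 = 11100101 → 3-byte char (#8). Advance 3.
Byte at offset 21: 0xF0 = 11110000 → 4-byte char (#9). Advance 4.
Byte at offset 25: 0xE2 = 11100010 → 3-byte char (#10). Advance 3.
Byte at offset 28: 0xF0 = 11110000 → 4-byte char (#11). Advance 4.
Reached end at offset 32 after 11 code points.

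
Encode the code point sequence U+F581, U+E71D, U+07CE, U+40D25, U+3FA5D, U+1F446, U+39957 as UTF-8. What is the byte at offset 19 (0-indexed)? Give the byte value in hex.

U+F581 → 3-byte form EF 96 81 at offsets 0–2.
U+E71D → 3-byte form EE 9C 9D at offsets 3–5.
U+07CE → 2-byte form DF 8E at offsets 6–7.
U+40D25 → 4-byte form F1 80 B4 A5 at offsets 8–11.
U+3FA5D → 4-byte form F0 BF A9 9D at offsets 12–15.
U+1F446 → 4-byte form F0 9F 91 86 at offsets 16–19.
Offset 19 falls in char 6's range; it's byte 4 of F0 9F 91 86 = 0x86.

0x86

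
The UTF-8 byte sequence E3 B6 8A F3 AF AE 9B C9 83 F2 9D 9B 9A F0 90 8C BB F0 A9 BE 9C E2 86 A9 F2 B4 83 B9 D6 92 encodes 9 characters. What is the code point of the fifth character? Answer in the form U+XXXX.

Offset 0: leading byte 0xE3 = 11100011 → 3-byte char #1 = E3 B6 8A.
Offset 3: leading byte 0xF3 = 11110011 → 4-byte char #2 = F3 AF AE 9B.
Offset 7: leading byte 0xC9 = 11001001 → 2-byte char #3 = C9 83.
Offset 9: leading byte 0xF2 = 11110010 → 4-byte char #4 = F2 9D 9B 9A.
Offset 13: leading byte 0xF0 = 11110000 → 4-byte char #5 = F0 90 8C BB.
Leading byte 0xF0 = 11110000 matches 11110xxx → 4-byte sequence.
Byte 1: 0xF0 = 11110000, payload 000 (3 bits).
Byte 2: 0x90 = 10010000 (10xxxxxx ✓), payload 010000.
Byte 3: 0x8C = 10001100 (10xxxxxx ✓), payload 001100.
Byte 4: 0xBB = 10111011 (10xxxxxx ✓), payload 111011.
Concatenate: 000010000001100111011 = 0x1033B (21 bits → U+1033B).

U+1033B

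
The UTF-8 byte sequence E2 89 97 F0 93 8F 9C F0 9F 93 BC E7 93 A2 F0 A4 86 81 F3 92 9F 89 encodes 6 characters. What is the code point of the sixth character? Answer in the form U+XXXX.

Offset 0: leading byte 0xE2 = 11100010 → 3-byte char #1 = E2 89 97.
Offset 3: leading byte 0xF0 = 11110000 → 4-byte char #2 = F0 93 8F 9C.
Offset 7: leading byte 0xF0 = 11110000 → 4-byte char #3 = F0 9F 93 BC.
Offset 11: leading byte 0xE7 = 11100111 → 3-byte char #4 = E7 93 A2.
Offset 14: leading byte 0xF0 = 11110000 → 4-byte char #5 = F0 A4 86 81.
Offset 18: leading byte 0xF3 = 11110011 → 4-byte char #6 = F3 92 9F 89.
Leading byte 0xF3 = 11110011 matches 11110xxx → 4-byte sequence.
Byte 1: 0xF3 = 11110011, payload 011 (3 bits).
Byte 2: 0x92 = 10010010 (10xxxxxx ✓), payload 010010.
Byte 3: 0x9F = 10011111 (10xxxxxx ✓), payload 011111.
Byte 4: 0x89 = 10001001 (10xxxxxx ✓), payload 001001.
Concatenate: 011010010011111001001 = 0xD27C9 (21 bits → U+D27C9).

U+D27C9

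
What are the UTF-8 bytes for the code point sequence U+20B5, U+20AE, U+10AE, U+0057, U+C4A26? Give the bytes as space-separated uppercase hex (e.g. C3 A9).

U+20B5: 3-byte form → E2 82 B5.
U+20AE: 3-byte form → E2 82 AE.
U+10AE: 3-byte form → E1 82 AE.
U+0057: 1-byte form → 57.
U+C4A26: 4-byte form → F3 84 A8 A6.
Concatenated (14 bytes): E2 82 B5 E2 82 AE E1 82 AE 57 F3 84 A8 A6.

E2 82 B5 E2 82 AE E1 82 AE 57 F3 84 A8 A6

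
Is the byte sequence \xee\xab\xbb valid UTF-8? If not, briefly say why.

Leading byte 0xEE = 11101110 → 3-byte form.
Continuation bytes 0xAB=10101011, 0xBB=10111011 all match 10xxxxxx.
Decoded value 0xEAFB is ≥ 0x800 (shortest form) and not a surrogate.

valid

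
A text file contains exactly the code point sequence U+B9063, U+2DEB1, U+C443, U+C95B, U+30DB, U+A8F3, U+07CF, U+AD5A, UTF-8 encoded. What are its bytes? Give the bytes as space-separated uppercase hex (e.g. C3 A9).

U+B9063: 4-byte form → F2 B9 81 A3.
U+2DEB1: 4-byte form → F0 AD BA B1.
U+C443: 3-byte form → EC 91 83.
U+C95B: 3-byte form → EC A5 9B.
U+30DB: 3-byte form → E3 83 9B.
U+A8F3: 3-byte form → EA A3 B3.
U+07CF: 2-byte form → DF 8F.
U+AD5A: 3-byte form → EA B5 9A.
Concatenated (25 bytes): F2 B9 81 A3 F0 AD BA B1 EC 91 83 EC A5 9B E3 83 9B EA A3 B3 DF 8F EA B5 9A.

F2 B9 81 A3 F0 AD BA B1 EC 91 83 EC A5 9B E3 83 9B EA A3 B3 DF 8F EA B5 9A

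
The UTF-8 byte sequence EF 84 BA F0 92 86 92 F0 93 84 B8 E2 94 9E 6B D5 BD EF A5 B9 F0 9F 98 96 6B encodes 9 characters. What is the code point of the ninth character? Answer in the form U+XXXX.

U+006B

Offset 0: leading byte 0xEF = 11101111 → 3-byte char #1 = EF 84 BA.
Offset 3: leading byte 0xF0 = 11110000 → 4-byte char #2 = F0 92 86 92.
Offset 7: leading byte 0xF0 = 11110000 → 4-byte char #3 = F0 93 84 B8.
Offset 11: leading byte 0xE2 = 11100010 → 3-byte char #4 = E2 94 9E.
Offset 14: leading byte 0x6B = 01101011 → 1-byte char #5 = 6B.
Offset 15: leading byte 0xD5 = 11010101 → 2-byte char #6 = D5 BD.
Offset 17: leading byte 0xEF = 11101111 → 3-byte char #7 = EF A5 B9.
Offset 20: leading byte 0xF0 = 11110000 → 4-byte char #8 = F0 9F 98 96.
Offset 24: leading byte 0x6B = 01101011 → 1-byte char #9 = 6B.
Leading byte 0x6B = 01101011 matches 0xxxxxxx → 1-byte sequence.
Byte 1: 0x6B = 01101011, payload 1101011 (7 bits).
Concatenate: 1101011 = 0x6B (7 bits → U+006B).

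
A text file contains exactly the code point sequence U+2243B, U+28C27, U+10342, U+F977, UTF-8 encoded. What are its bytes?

F0 A2 90 BB F0 A8 B0 A7 F0 90 8D 82 EF A5 B7

U+2243B: 4-byte form → F0 A2 90 BB.
U+28C27: 4-byte form → F0 A8 B0 A7.
U+10342: 4-byte form → F0 90 8D 82.
U+F977: 3-byte form → EF A5 B7.
Concatenated (15 bytes): F0 A2 90 BB F0 A8 B0 A7 F0 90 8D 82 EF A5 B7.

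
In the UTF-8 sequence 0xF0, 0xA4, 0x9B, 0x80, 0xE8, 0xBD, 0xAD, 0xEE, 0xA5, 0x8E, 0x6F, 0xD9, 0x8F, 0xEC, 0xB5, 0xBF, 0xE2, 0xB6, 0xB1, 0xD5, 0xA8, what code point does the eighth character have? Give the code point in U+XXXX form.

U+0568

Offset 0: leading byte 0xF0 = 11110000 → 4-byte char #1 = F0 A4 9B 80.
Offset 4: leading byte 0xE8 = 11101000 → 3-byte char #2 = E8 BD AD.
Offset 7: leading byte 0xEE = 11101110 → 3-byte char #3 = EE A5 8E.
Offset 10: leading byte 0x6F = 01101111 → 1-byte char #4 = 6F.
Offset 11: leading byte 0xD9 = 11011001 → 2-byte char #5 = D9 8F.
Offset 13: leading byte 0xEC = 11101100 → 3-byte char #6 = EC B5 BF.
Offset 16: leading byte 0xE2 = 11100010 → 3-byte char #7 = E2 B6 B1.
Offset 19: leading byte 0xD5 = 11010101 → 2-byte char #8 = D5 A8.
Leading byte 0xD5 = 11010101 matches 110xxxxx → 2-byte sequence.
Byte 1: 0xD5 = 11010101, payload 10101 (5 bits).
Byte 2: 0xA8 = 10101000 (10xxxxxx ✓), payload 101000.
Concatenate: 10101101000 = 0x568 (11 bits → U+0568).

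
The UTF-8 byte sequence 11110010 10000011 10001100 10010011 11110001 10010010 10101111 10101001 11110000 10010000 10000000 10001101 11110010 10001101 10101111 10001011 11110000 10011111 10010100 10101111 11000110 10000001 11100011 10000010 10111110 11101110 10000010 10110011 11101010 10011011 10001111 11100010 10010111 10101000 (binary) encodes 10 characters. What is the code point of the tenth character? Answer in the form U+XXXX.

U+25E8

Offset 0: leading byte 0xF2 = 11110010 → 4-byte char #1 = F2 83 8C 93.
Offset 4: leading byte 0xF1 = 11110001 → 4-byte char #2 = F1 92 AF A9.
Offset 8: leading byte 0xF0 = 11110000 → 4-byte char #3 = F0 90 80 8D.
Offset 12: leading byte 0xF2 = 11110010 → 4-byte char #4 = F2 8D AF 8B.
Offset 16: leading byte 0xF0 = 11110000 → 4-byte char #5 = F0 9F 94 AF.
Offset 20: leading byte 0xC6 = 11000110 → 2-byte char #6 = C6 81.
Offset 22: leading byte 0xE3 = 11100011 → 3-byte char #7 = E3 82 BE.
Offset 25: leading byte 0xEE = 11101110 → 3-byte char #8 = EE 82 B3.
Offset 28: leading byte 0xEA = 11101010 → 3-byte char #9 = EA 9B 8F.
Offset 31: leading byte 0xE2 = 11100010 → 3-byte char #10 = E2 97 A8.
Leading byte 0xE2 = 11100010 matches 1110xxxx → 3-byte sequence.
Byte 1: 0xE2 = 11100010, payload 0010 (4 bits).
Byte 2: 0x97 = 10010111 (10xxxxxx ✓), payload 010111.
Byte 3: 0xA8 = 10101000 (10xxxxxx ✓), payload 101000.
Concatenate: 0010010111101000 = 0x25E8 (16 bits → U+25E8).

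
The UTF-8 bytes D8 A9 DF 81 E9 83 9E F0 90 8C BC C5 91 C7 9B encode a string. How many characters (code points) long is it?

6

Byte at offset 0: 0xD8 = 11011000 → 2-byte char (#1). Advance 2.
Byte at offset 2: 0xDF = 11011111 → 2-byte char (#2). Advance 2.
Byte at offset 4: 0xE9 = 11101001 → 3-byte char (#3). Advance 3.
Byte at offset 7: 0xF0 = 11110000 → 4-byte char (#4). Advance 4.
Byte at offset 11: 0xC5 = 11000101 → 2-byte char (#5). Advance 2.
Byte at offset 13: 0xC7 = 11000111 → 2-byte char (#6). Advance 2.
Reached end at offset 15 after 6 code points.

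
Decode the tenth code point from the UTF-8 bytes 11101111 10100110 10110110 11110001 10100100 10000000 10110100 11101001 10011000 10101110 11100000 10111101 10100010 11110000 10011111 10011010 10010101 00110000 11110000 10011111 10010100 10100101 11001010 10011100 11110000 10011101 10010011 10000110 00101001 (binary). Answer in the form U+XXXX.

Offset 0: leading byte 0xEF = 11101111 → 3-byte char #1 = EF A6 B6.
Offset 3: leading byte 0xF1 = 11110001 → 4-byte char #2 = F1 A4 80 B4.
Offset 7: leading byte 0xE9 = 11101001 → 3-byte char #3 = E9 98 AE.
Offset 10: leading byte 0xE0 = 11100000 → 3-byte char #4 = E0 BD A2.
Offset 13: leading byte 0xF0 = 11110000 → 4-byte char #5 = F0 9F 9A 95.
Offset 17: leading byte 0x30 = 00110000 → 1-byte char #6 = 30.
Offset 18: leading byte 0xF0 = 11110000 → 4-byte char #7 = F0 9F 94 A5.
Offset 22: leading byte 0xCA = 11001010 → 2-byte char #8 = CA 9C.
Offset 24: leading byte 0xF0 = 11110000 → 4-byte char #9 = F0 9D 93 86.
Offset 28: leading byte 0x29 = 00101001 → 1-byte char #10 = 29.
Leading byte 0x29 = 00101001 matches 0xxxxxxx → 1-byte sequence.
Byte 1: 0x29 = 00101001, payload 0101001 (7 bits).
Concatenate: 0101001 = 0x29 (7 bits → U+0029).

U+0029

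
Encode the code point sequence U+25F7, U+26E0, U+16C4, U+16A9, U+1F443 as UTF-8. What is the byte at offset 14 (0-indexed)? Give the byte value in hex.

0x91

U+25F7 → 3-byte form E2 97 B7 at offsets 0–2.
U+26E0 → 3-byte form E2 9B A0 at offsets 3–5.
U+16C4 → 3-byte form E1 9B 84 at offsets 6–8.
U+16A9 → 3-byte form E1 9A A9 at offsets 9–11.
U+1F443 → 4-byte form F0 9F 91 83 at offsets 12–15.
Offset 14 falls in char 5's range; it's byte 3 of F0 9F 91 83 = 0x91.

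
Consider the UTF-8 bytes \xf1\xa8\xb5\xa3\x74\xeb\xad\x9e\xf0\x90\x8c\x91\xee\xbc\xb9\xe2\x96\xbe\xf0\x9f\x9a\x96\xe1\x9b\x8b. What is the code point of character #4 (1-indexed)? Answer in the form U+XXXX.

U+10311

Offset 0: leading byte 0xF1 = 11110001 → 4-byte char #1 = F1 A8 B5 A3.
Offset 4: leading byte 0x74 = 01110100 → 1-byte char #2 = 74.
Offset 5: leading byte 0xEB = 11101011 → 3-byte char #3 = EB AD 9E.
Offset 8: leading byte 0xF0 = 11110000 → 4-byte char #4 = F0 90 8C 91.
Leading byte 0xF0 = 11110000 matches 11110xxx → 4-byte sequence.
Byte 1: 0xF0 = 11110000, payload 000 (3 bits).
Byte 2: 0x90 = 10010000 (10xxxxxx ✓), payload 010000.
Byte 3: 0x8C = 10001100 (10xxxxxx ✓), payload 001100.
Byte 4: 0x91 = 10010001 (10xxxxxx ✓), payload 010001.
Concatenate: 000010000001100010001 = 0x10311 (21 bits → U+10311).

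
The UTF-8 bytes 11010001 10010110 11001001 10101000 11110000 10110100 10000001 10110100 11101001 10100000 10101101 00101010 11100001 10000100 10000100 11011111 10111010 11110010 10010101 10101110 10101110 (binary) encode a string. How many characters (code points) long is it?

Byte at offset 0: 0xD1 = 11010001 → 2-byte char (#1). Advance 2.
Byte at offset 2: 0xC9 = 11001001 → 2-byte char (#2). Advance 2.
Byte at offset 4: 0xF0 = 11110000 → 4-byte char (#3). Advance 4.
Byte at offset 8: 0xE9 = 11101001 → 3-byte char (#4). Advance 3.
Byte at offset 11: 0x2A = 00101010 → 1-byte char (#5). Advance 1.
Byte at offset 12: 0xE1 = 11100001 → 3-byte char (#6). Advance 3.
Byte at offset 15: 0xDF = 11011111 → 2-byte char (#7). Advance 2.
Byte at offset 17: 0xF2 = 11110010 → 4-byte char (#8). Advance 4.
Reached end at offset 21 after 8 code points.

8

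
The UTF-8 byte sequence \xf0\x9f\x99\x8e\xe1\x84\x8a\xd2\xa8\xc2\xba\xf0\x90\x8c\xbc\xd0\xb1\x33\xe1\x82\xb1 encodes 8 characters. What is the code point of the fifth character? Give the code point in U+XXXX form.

Offset 0: leading byte 0xF0 = 11110000 → 4-byte char #1 = F0 9F 99 8E.
Offset 4: leading byte 0xE1 = 11100001 → 3-byte char #2 = E1 84 8A.
Offset 7: leading byte 0xD2 = 11010010 → 2-byte char #3 = D2 A8.
Offset 9: leading byte 0xC2 = 11000010 → 2-byte char #4 = C2 BA.
Offset 11: leading byte 0xF0 = 11110000 → 4-byte char #5 = F0 90 8C BC.
Leading byte 0xF0 = 11110000 matches 11110xxx → 4-byte sequence.
Byte 1: 0xF0 = 11110000, payload 000 (3 bits).
Byte 2: 0x90 = 10010000 (10xxxxxx ✓), payload 010000.
Byte 3: 0x8C = 10001100 (10xxxxxx ✓), payload 001100.
Byte 4: 0xBC = 10111100 (10xxxxxx ✓), payload 111100.
Concatenate: 000010000001100111100 = 0x1033C (21 bits → U+1033C).

U+1033C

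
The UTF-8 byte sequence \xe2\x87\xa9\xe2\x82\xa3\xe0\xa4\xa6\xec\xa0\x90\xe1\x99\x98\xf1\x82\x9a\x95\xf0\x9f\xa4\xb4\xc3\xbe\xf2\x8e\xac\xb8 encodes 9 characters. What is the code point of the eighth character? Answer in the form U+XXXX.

U+00FE

Offset 0: leading byte 0xE2 = 11100010 → 3-byte char #1 = E2 87 A9.
Offset 3: leading byte 0xE2 = 11100010 → 3-byte char #2 = E2 82 A3.
Offset 6: leading byte 0xE0 = 11100000 → 3-byte char #3 = E0 A4 A6.
Offset 9: leading byte 0xEC = 11101100 → 3-byte char #4 = EC A0 90.
Offset 12: leading byte 0xE1 = 11100001 → 3-byte char #5 = E1 99 98.
Offset 15: leading byte 0xF1 = 11110001 → 4-byte char #6 = F1 82 9A 95.
Offset 19: leading byte 0xF0 = 11110000 → 4-byte char #7 = F0 9F A4 B4.
Offset 23: leading byte 0xC3 = 11000011 → 2-byte char #8 = C3 BE.
Leading byte 0xC3 = 11000011 matches 110xxxxx → 2-byte sequence.
Byte 1: 0xC3 = 11000011, payload 00011 (5 bits).
Byte 2: 0xBE = 10111110 (10xxxxxx ✓), payload 111110.
Concatenate: 00011111110 = 0xFE (11 bits → U+00FE).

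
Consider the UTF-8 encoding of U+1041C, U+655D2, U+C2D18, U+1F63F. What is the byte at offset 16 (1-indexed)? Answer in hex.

1-indexed offset 16 is 0-indexed offset 15.
U+1041C → 4-byte form F0 90 90 9C at offsets 0–3.
U+655D2 → 4-byte form F1 A5 97 92 at offsets 4–7.
U+C2D18 → 4-byte form F3 82 B4 98 at offsets 8–11.
U+1F63F → 4-byte form F0 9F 98 BF at offsets 12–15.
Offset 15 falls in char 4's range; it's byte 4 of F0 9F 98 BF = 0xBF.

0xBF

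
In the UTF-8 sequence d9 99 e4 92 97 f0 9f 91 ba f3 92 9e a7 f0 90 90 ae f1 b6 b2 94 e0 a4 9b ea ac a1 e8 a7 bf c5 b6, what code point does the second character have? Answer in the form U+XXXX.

U+4497

Offset 0: leading byte 0xD9 = 11011001 → 2-byte char #1 = D9 99.
Offset 2: leading byte 0xE4 = 11100100 → 3-byte char #2 = E4 92 97.
Leading byte 0xE4 = 11100100 matches 1110xxxx → 3-byte sequence.
Byte 1: 0xE4 = 11100100, payload 0100 (4 bits).
Byte 2: 0x92 = 10010010 (10xxxxxx ✓), payload 010010.
Byte 3: 0x97 = 10010111 (10xxxxxx ✓), payload 010111.
Concatenate: 0100010010010111 = 0x4497 (16 bits → U+4497).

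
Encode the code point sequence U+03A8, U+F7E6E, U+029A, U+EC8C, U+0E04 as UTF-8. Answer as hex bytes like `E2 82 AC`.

U+03A8: 2-byte form → CE A8.
U+F7E6E: 4-byte form → F3 B7 B9 AE.
U+029A: 2-byte form → CA 9A.
U+EC8C: 3-byte form → EE B2 8C.
U+0E04: 3-byte form → E0 B8 84.
Concatenated (14 bytes): CE A8 F3 B7 B9 AE CA 9A EE B2 8C E0 B8 84.

CE A8 F3 B7 B9 AE CA 9A EE B2 8C E0 B8 84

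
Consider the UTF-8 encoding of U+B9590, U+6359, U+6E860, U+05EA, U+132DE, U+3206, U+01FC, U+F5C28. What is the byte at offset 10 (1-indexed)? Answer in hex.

1-indexed offset 10 is 0-indexed offset 9.
U+B9590 → 4-byte form F2 B9 96 90 at offsets 0–3.
U+6359 → 3-byte form E6 8D 99 at offsets 4–6.
U+6E860 → 4-byte form F1 AE A1 A0 at offsets 7–10.
Offset 9 falls in char 3's range; it's byte 3 of F1 AE A1 A0 = 0xA1.

0xA1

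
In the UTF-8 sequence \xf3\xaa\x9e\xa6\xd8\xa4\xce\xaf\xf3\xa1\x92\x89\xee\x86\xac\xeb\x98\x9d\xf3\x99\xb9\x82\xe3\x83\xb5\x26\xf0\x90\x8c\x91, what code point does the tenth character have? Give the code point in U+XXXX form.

Offset 0: leading byte 0xF3 = 11110011 → 4-byte char #1 = F3 AA 9E A6.
Offset 4: leading byte 0xD8 = 11011000 → 2-byte char #2 = D8 A4.
Offset 6: leading byte 0xCE = 11001110 → 2-byte char #3 = CE AF.
Offset 8: leading byte 0xF3 = 11110011 → 4-byte char #4 = F3 A1 92 89.
Offset 12: leading byte 0xEE = 11101110 → 3-byte char #5 = EE 86 AC.
Offset 15: leading byte 0xEB = 11101011 → 3-byte char #6 = EB 98 9D.
Offset 18: leading byte 0xF3 = 11110011 → 4-byte char #7 = F3 99 B9 82.
Offset 22: leading byte 0xE3 = 11100011 → 3-byte char #8 = E3 83 B5.
Offset 25: leading byte 0x26 = 00100110 → 1-byte char #9 = 26.
Offset 26: leading byte 0xF0 = 11110000 → 4-byte char #10 = F0 90 8C 91.
Leading byte 0xF0 = 11110000 matches 11110xxx → 4-byte sequence.
Byte 1: 0xF0 = 11110000, payload 000 (3 bits).
Byte 2: 0x90 = 10010000 (10xxxxxx ✓), payload 010000.
Byte 3: 0x8C = 10001100 (10xxxxxx ✓), payload 001100.
Byte 4: 0x91 = 10010001 (10xxxxxx ✓), payload 010001.
Concatenate: 000010000001100010001 = 0x10311 (21 bits → U+10311).

U+10311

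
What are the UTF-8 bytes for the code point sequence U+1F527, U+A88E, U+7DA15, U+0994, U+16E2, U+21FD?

U+1F527: 4-byte form → F0 9F 94 A7.
U+A88E: 3-byte form → EA A2 8E.
U+7DA15: 4-byte form → F1 BD A8 95.
U+0994: 3-byte form → E0 A6 94.
U+16E2: 3-byte form → E1 9B A2.
U+21FD: 3-byte form → E2 87 BD.
Concatenated (20 bytes): F0 9F 94 A7 EA A2 8E F1 BD A8 95 E0 A6 94 E1 9B A2 E2 87 BD.

F0 9F 94 A7 EA A2 8E F1 BD A8 95 E0 A6 94 E1 9B A2 E2 87 BD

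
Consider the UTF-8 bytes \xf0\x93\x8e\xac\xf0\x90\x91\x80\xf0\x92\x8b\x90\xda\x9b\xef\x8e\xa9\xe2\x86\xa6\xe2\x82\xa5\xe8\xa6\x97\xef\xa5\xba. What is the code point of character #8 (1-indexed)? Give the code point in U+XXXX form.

Offset 0: leading byte 0xF0 = 11110000 → 4-byte char #1 = F0 93 8E AC.
Offset 4: leading byte 0xF0 = 11110000 → 4-byte char #2 = F0 90 91 80.
Offset 8: leading byte 0xF0 = 11110000 → 4-byte char #3 = F0 92 8B 90.
Offset 12: leading byte 0xDA = 11011010 → 2-byte char #4 = DA 9B.
Offset 14: leading byte 0xEF = 11101111 → 3-byte char #5 = EF 8E A9.
Offset 17: leading byte 0xE2 = 11100010 → 3-byte char #6 = E2 86 A6.
Offset 20: leading byte 0xE2 = 11100010 → 3-byte char #7 = E2 82 A5.
Offset 23: leading byte 0xE8 = 11101000 → 3-byte char #8 = E8 A6 97.
Leading byte 0xE8 = 11101000 matches 1110xxxx → 3-byte sequence.
Byte 1: 0xE8 = 11101000, payload 1000 (4 bits).
Byte 2: 0xA6 = 10100110 (10xxxxxx ✓), payload 100110.
Byte 3: 0x97 = 10010111 (10xxxxxx ✓), payload 010111.
Concatenate: 1000100110010111 = 0x8997 (16 bits → U+8997).

U+8997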